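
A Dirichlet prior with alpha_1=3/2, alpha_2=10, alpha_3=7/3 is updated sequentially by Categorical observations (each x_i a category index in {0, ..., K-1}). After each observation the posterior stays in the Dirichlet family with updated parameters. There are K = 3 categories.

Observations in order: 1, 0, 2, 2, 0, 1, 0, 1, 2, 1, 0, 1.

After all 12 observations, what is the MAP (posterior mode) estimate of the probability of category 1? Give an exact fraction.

84/137

obs 1: x=1 → posterior Dirichlet(3/2, 11, 7/3)
obs 2: x=0 → posterior Dirichlet(5/2, 11, 7/3)
obs 3: x=2 → posterior Dirichlet(5/2, 11, 10/3)
obs 4: x=2 → posterior Dirichlet(5/2, 11, 13/3)
obs 5: x=0 → posterior Dirichlet(7/2, 11, 13/3)
obs 6: x=1 → posterior Dirichlet(7/2, 12, 13/3)
obs 7: x=0 → posterior Dirichlet(9/2, 12, 13/3)
obs 8: x=1 → posterior Dirichlet(9/2, 13, 13/3)
obs 9: x=2 → posterior Dirichlet(9/2, 13, 16/3)
obs 10: x=1 → posterior Dirichlet(9/2, 14, 16/3)
obs 11: x=0 → posterior Dirichlet(11/2, 14, 16/3)
obs 12: x=1 → posterior Dirichlet(11/2, 15, 16/3)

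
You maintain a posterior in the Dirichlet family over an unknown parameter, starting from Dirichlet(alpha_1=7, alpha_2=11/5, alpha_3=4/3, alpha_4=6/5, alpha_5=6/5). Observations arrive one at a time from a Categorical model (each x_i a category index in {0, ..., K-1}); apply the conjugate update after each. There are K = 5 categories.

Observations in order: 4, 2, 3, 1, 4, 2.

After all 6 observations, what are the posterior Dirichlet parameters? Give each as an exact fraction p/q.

obs 1: x=4 → posterior Dirichlet(7, 11/5, 4/3, 6/5, 11/5)
obs 2: x=2 → posterior Dirichlet(7, 11/5, 7/3, 6/5, 11/5)
obs 3: x=3 → posterior Dirichlet(7, 11/5, 7/3, 11/5, 11/5)
obs 4: x=1 → posterior Dirichlet(7, 16/5, 7/3, 11/5, 11/5)
obs 5: x=4 → posterior Dirichlet(7, 16/5, 7/3, 11/5, 16/5)
obs 6: x=2 → posterior Dirichlet(7, 16/5, 10/3, 11/5, 16/5)

alpha_1=7, alpha_2=16/5, alpha_3=10/3, alpha_4=11/5, alpha_5=16/5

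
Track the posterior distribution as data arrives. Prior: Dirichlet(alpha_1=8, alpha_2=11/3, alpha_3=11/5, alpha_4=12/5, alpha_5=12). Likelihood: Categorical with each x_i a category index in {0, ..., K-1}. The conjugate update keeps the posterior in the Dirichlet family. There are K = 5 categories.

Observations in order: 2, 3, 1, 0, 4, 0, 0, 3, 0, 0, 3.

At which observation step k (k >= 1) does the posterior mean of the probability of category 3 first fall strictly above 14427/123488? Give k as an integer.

k = 8

obs 1: x=2 → posterior Dirichlet(8, 11/3, 16/5, 12/5, 12)
obs 2: x=3 → posterior Dirichlet(8, 11/3, 16/5, 17/5, 12)
obs 3: x=1 → posterior Dirichlet(8, 14/3, 16/5, 17/5, 12)
obs 4: x=0 → posterior Dirichlet(9, 14/3, 16/5, 17/5, 12)
obs 5: x=4 → posterior Dirichlet(9, 14/3, 16/5, 17/5, 13)
obs 6: x=0 → posterior Dirichlet(10, 14/3, 16/5, 17/5, 13)
obs 7: x=0 → posterior Dirichlet(11, 14/3, 16/5, 17/5, 13)
obs 8: x=3 → posterior Dirichlet(11, 14/3, 16/5, 22/5, 13)
obs 9: x=0 → posterior Dirichlet(12, 14/3, 16/5, 22/5, 13)
obs 10: x=0 → posterior Dirichlet(13, 14/3, 16/5, 22/5, 13)
obs 11: x=3 → posterior Dirichlet(13, 14/3, 16/5, 27/5, 13)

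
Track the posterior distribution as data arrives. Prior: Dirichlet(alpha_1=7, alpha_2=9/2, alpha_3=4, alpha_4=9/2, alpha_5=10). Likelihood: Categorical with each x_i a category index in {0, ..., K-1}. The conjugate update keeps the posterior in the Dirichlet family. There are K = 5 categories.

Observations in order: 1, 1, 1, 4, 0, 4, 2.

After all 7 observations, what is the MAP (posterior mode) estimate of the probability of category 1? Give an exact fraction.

13/64

obs 1: x=1 → posterior Dirichlet(7, 11/2, 4, 9/2, 10)
obs 2: x=1 → posterior Dirichlet(7, 13/2, 4, 9/2, 10)
obs 3: x=1 → posterior Dirichlet(7, 15/2, 4, 9/2, 10)
obs 4: x=4 → posterior Dirichlet(7, 15/2, 4, 9/2, 11)
obs 5: x=0 → posterior Dirichlet(8, 15/2, 4, 9/2, 11)
obs 6: x=4 → posterior Dirichlet(8, 15/2, 4, 9/2, 12)
obs 7: x=2 → posterior Dirichlet(8, 15/2, 5, 9/2, 12)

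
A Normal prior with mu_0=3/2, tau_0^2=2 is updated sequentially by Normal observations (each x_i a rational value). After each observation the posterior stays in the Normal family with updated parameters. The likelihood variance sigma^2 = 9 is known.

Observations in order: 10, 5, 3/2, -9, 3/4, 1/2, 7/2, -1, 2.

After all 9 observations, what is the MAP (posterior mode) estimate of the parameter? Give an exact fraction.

obs 1: x=10 → posterior Normal(67/22, 18/11)
obs 2: x=5 → posterior Normal(87/26, 18/13)
obs 3: x=3/2 → posterior Normal(31/10, 6/5)
obs 4: x=-9 → posterior Normal(57/34, 18/17)
obs 5: x=3/4 → posterior Normal(30/19, 18/19)
obs 6: x=1/2 → posterior Normal(31/21, 6/7)
obs 7: x=7/2 → posterior Normal(38/23, 18/23)
obs 8: x=-1 → posterior Normal(36/25, 18/25)
obs 9: x=2 → posterior Normal(40/27, 2/3)

40/27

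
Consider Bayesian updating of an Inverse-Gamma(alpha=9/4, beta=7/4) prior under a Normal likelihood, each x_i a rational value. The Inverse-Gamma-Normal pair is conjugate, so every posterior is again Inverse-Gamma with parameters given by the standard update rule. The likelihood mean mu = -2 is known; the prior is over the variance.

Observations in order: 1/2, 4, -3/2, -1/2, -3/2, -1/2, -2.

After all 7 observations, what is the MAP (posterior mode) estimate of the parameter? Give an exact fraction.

203/54

obs 1: x=1/2 → posterior Inverse-Gamma(11/4, 39/8)
obs 2: x=4 → posterior Inverse-Gamma(13/4, 183/8)
obs 3: x=-3/2 → posterior Inverse-Gamma(15/4, 23)
obs 4: x=-1/2 → posterior Inverse-Gamma(17/4, 193/8)
obs 5: x=-3/2 → posterior Inverse-Gamma(19/4, 97/4)
obs 6: x=-1/2 → posterior Inverse-Gamma(21/4, 203/8)
obs 7: x=-2 → posterior Inverse-Gamma(23/4, 203/8)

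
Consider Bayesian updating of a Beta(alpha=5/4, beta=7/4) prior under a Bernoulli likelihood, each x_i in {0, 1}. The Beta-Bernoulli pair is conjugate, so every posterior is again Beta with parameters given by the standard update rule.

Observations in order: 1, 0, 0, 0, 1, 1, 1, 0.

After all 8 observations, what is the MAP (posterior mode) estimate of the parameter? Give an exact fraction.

obs 1: x=1 → posterior Beta(9/4, 7/4)
obs 2: x=0 → posterior Beta(9/4, 11/4)
obs 3: x=0 → posterior Beta(9/4, 15/4)
obs 4: x=0 → posterior Beta(9/4, 19/4)
obs 5: x=1 → posterior Beta(13/4, 19/4)
obs 6: x=1 → posterior Beta(17/4, 19/4)
obs 7: x=1 → posterior Beta(21/4, 19/4)
obs 8: x=0 → posterior Beta(21/4, 23/4)

17/36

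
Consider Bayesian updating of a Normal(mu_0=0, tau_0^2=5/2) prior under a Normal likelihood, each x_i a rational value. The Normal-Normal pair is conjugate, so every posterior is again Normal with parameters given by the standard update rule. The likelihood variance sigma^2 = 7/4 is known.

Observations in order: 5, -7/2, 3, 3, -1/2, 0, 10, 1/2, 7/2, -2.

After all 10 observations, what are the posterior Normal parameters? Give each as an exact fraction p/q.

obs 1: x=5 → posterior Normal(50/17, 35/34)
obs 2: x=-7/2 → posterior Normal(5/9, 35/54)
obs 3: x=3 → posterior Normal(45/37, 35/74)
obs 4: x=3 → posterior Normal(75/47, 35/94)
obs 5: x=-1/2 → posterior Normal(70/57, 35/114)
obs 6: x=0 → posterior Normal(70/67, 35/134)
obs 7: x=10 → posterior Normal(170/77, 5/22)
obs 8: x=1/2 → posterior Normal(175/87, 35/174)
obs 9: x=7/2 → posterior Normal(210/97, 35/194)
obs 10: x=-2 → posterior Normal(190/107, 35/214)

mu_0=190/107, tau_0^2=35/214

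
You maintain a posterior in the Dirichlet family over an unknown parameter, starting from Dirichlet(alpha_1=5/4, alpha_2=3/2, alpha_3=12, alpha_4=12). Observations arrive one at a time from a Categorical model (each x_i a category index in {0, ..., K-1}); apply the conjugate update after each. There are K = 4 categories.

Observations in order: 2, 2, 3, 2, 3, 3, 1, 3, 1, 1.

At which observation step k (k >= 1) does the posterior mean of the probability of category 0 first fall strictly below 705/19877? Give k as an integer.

obs 1: x=2 → posterior Dirichlet(5/4, 3/2, 13, 12)
obs 2: x=2 → posterior Dirichlet(5/4, 3/2, 14, 12)
obs 3: x=3 → posterior Dirichlet(5/4, 3/2, 14, 13)
obs 4: x=2 → posterior Dirichlet(5/4, 3/2, 15, 13)
obs 5: x=3 → posterior Dirichlet(5/4, 3/2, 15, 14)
obs 6: x=3 → posterior Dirichlet(5/4, 3/2, 15, 15)
obs 7: x=1 → posterior Dirichlet(5/4, 5/2, 15, 15)
obs 8: x=3 → posterior Dirichlet(5/4, 5/2, 15, 16)
obs 9: x=1 → posterior Dirichlet(5/4, 7/2, 15, 16)
obs 10: x=1 → posterior Dirichlet(5/4, 9/2, 15, 16)

k = 9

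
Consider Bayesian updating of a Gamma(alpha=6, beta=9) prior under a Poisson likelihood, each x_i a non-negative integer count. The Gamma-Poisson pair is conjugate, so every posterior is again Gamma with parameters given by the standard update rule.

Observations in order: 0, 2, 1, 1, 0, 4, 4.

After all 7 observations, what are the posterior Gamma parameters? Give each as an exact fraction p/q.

obs 1: x=0 → posterior Gamma(6, 10)
obs 2: x=2 → posterior Gamma(8, 11)
obs 3: x=1 → posterior Gamma(9, 12)
obs 4: x=1 → posterior Gamma(10, 13)
obs 5: x=0 → posterior Gamma(10, 14)
obs 6: x=4 → posterior Gamma(14, 15)
obs 7: x=4 → posterior Gamma(18, 16)

alpha=18, beta=16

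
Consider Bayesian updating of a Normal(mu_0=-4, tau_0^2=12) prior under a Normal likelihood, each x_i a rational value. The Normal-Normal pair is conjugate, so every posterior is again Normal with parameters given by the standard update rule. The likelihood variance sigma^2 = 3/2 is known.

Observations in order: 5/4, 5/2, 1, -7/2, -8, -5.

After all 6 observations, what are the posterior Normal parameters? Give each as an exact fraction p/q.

obs 1: x=5/4 → posterior Normal(2/3, 4/3)
obs 2: x=5/2 → posterior Normal(26/17, 12/17)
obs 3: x=1 → posterior Normal(34/25, 12/25)
obs 4: x=-7/2 → posterior Normal(2/11, 4/11)
obs 5: x=-8 → posterior Normal(-58/41, 12/41)
obs 6: x=-5 → posterior Normal(-2, 12/49)

mu_0=-2, tau_0^2=12/49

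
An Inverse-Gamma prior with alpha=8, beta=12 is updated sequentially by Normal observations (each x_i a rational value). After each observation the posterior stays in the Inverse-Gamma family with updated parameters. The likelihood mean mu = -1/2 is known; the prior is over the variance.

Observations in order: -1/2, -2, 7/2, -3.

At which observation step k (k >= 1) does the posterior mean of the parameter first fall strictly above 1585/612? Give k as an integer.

k = 4

obs 1: x=-1/2 → posterior Inverse-Gamma(17/2, 12)
obs 2: x=-2 → posterior Inverse-Gamma(9, 105/8)
obs 3: x=7/2 → posterior Inverse-Gamma(19/2, 169/8)
obs 4: x=-3 → posterior Inverse-Gamma(10, 97/4)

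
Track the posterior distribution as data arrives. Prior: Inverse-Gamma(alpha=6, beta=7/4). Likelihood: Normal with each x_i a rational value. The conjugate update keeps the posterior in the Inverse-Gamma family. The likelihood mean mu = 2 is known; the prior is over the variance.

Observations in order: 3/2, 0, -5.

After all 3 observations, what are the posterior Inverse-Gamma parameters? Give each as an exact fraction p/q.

alpha=15/2, beta=227/8

obs 1: x=3/2 → posterior Inverse-Gamma(13/2, 15/8)
obs 2: x=0 → posterior Inverse-Gamma(7, 31/8)
obs 3: x=-5 → posterior Inverse-Gamma(15/2, 227/8)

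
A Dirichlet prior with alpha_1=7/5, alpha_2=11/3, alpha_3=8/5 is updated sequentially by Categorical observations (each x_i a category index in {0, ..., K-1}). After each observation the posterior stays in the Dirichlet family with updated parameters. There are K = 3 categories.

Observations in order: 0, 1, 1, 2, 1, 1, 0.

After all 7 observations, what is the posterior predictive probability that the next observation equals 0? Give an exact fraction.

51/205

obs 1: x=0 → posterior Dirichlet(12/5, 11/3, 8/5)
obs 2: x=1 → posterior Dirichlet(12/5, 14/3, 8/5)
obs 3: x=1 → posterior Dirichlet(12/5, 17/3, 8/5)
obs 4: x=2 → posterior Dirichlet(12/5, 17/3, 13/5)
obs 5: x=1 → posterior Dirichlet(12/5, 20/3, 13/5)
obs 6: x=1 → posterior Dirichlet(12/5, 23/3, 13/5)
obs 7: x=0 → posterior Dirichlet(17/5, 23/3, 13/5)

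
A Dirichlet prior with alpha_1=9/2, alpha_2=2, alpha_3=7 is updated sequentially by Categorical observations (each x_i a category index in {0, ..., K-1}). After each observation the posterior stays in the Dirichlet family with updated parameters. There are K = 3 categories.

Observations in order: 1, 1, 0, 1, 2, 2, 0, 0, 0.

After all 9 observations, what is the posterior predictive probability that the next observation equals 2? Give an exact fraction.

obs 1: x=1 → posterior Dirichlet(9/2, 3, 7)
obs 2: x=1 → posterior Dirichlet(9/2, 4, 7)
obs 3: x=0 → posterior Dirichlet(11/2, 4, 7)
obs 4: x=1 → posterior Dirichlet(11/2, 5, 7)
obs 5: x=2 → posterior Dirichlet(11/2, 5, 8)
obs 6: x=2 → posterior Dirichlet(11/2, 5, 9)
obs 7: x=0 → posterior Dirichlet(13/2, 5, 9)
obs 8: x=0 → posterior Dirichlet(15/2, 5, 9)
obs 9: x=0 → posterior Dirichlet(17/2, 5, 9)

2/5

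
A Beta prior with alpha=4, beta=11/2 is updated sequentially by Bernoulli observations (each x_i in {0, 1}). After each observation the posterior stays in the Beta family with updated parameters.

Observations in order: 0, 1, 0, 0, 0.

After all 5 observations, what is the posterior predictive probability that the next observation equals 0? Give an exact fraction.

19/29

obs 1: x=0 → posterior Beta(4, 13/2)
obs 2: x=1 → posterior Beta(5, 13/2)
obs 3: x=0 → posterior Beta(5, 15/2)
obs 4: x=0 → posterior Beta(5, 17/2)
obs 5: x=0 → posterior Beta(5, 19/2)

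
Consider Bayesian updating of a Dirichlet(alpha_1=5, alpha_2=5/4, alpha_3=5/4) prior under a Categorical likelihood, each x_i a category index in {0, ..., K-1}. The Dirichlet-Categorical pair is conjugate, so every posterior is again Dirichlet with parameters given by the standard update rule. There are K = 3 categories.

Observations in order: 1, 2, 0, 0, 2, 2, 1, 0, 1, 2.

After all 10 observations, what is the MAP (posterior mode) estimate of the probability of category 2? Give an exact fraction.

17/58

obs 1: x=1 → posterior Dirichlet(5, 9/4, 5/4)
obs 2: x=2 → posterior Dirichlet(5, 9/4, 9/4)
obs 3: x=0 → posterior Dirichlet(6, 9/4, 9/4)
obs 4: x=0 → posterior Dirichlet(7, 9/4, 9/4)
obs 5: x=2 → posterior Dirichlet(7, 9/4, 13/4)
obs 6: x=2 → posterior Dirichlet(7, 9/4, 17/4)
obs 7: x=1 → posterior Dirichlet(7, 13/4, 17/4)
obs 8: x=0 → posterior Dirichlet(8, 13/4, 17/4)
obs 9: x=1 → posterior Dirichlet(8, 17/4, 17/4)
obs 10: x=2 → posterior Dirichlet(8, 17/4, 21/4)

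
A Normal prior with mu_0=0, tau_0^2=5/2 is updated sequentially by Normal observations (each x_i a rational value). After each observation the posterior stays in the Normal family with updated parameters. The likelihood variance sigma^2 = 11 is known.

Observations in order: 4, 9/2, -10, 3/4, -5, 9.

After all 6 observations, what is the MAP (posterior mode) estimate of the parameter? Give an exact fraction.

5/16

obs 1: x=4 → posterior Normal(20/27, 55/27)
obs 2: x=9/2 → posterior Normal(85/64, 55/32)
obs 3: x=-10 → posterior Normal(-15/74, 55/37)
obs 4: x=3/4 → posterior Normal(-5/56, 55/42)
obs 5: x=-5 → posterior Normal(-115/188, 55/47)
obs 6: x=9 → posterior Normal(5/16, 55/52)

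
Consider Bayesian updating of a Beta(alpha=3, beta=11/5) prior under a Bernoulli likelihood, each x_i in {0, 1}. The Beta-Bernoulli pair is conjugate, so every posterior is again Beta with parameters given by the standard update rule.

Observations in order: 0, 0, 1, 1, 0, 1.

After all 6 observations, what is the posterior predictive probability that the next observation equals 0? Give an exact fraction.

13/28

obs 1: x=0 → posterior Beta(3, 16/5)
obs 2: x=0 → posterior Beta(3, 21/5)
obs 3: x=1 → posterior Beta(4, 21/5)
obs 4: x=1 → posterior Beta(5, 21/5)
obs 5: x=0 → posterior Beta(5, 26/5)
obs 6: x=1 → posterior Beta(6, 26/5)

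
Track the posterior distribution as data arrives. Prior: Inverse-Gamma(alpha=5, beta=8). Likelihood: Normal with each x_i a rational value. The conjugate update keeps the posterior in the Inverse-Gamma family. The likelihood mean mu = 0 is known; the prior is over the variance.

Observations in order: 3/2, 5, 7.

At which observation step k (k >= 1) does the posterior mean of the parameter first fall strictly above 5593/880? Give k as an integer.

k = 3

obs 1: x=3/2 → posterior Inverse-Gamma(11/2, 73/8)
obs 2: x=5 → posterior Inverse-Gamma(6, 173/8)
obs 3: x=7 → posterior Inverse-Gamma(13/2, 369/8)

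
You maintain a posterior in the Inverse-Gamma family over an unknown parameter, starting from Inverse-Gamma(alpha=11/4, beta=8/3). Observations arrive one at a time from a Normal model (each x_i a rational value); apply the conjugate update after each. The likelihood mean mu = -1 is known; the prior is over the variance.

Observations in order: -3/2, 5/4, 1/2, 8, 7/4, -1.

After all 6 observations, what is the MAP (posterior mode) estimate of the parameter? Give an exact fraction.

2435/324

obs 1: x=-3/2 → posterior Inverse-Gamma(13/4, 67/24)
obs 2: x=5/4 → posterior Inverse-Gamma(15/4, 511/96)
obs 3: x=1/2 → posterior Inverse-Gamma(17/4, 619/96)
obs 4: x=8 → posterior Inverse-Gamma(19/4, 4507/96)
obs 5: x=7/4 → posterior Inverse-Gamma(21/4, 2435/48)
obs 6: x=-1 → posterior Inverse-Gamma(23/4, 2435/48)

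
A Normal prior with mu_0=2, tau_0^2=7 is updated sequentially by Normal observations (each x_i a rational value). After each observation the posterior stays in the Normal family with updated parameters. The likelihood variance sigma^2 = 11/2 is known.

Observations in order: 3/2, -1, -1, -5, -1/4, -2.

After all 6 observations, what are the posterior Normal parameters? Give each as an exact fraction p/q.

mu_0=-173/190, tau_0^2=77/95

obs 1: x=3/2 → posterior Normal(43/25, 77/25)
obs 2: x=-1 → posterior Normal(29/39, 77/39)
obs 3: x=-1 → posterior Normal(15/53, 77/53)
obs 4: x=-5 → posterior Normal(-55/67, 77/67)
obs 5: x=-1/4 → posterior Normal(-13/18, 77/81)
obs 6: x=-2 → posterior Normal(-173/190, 77/95)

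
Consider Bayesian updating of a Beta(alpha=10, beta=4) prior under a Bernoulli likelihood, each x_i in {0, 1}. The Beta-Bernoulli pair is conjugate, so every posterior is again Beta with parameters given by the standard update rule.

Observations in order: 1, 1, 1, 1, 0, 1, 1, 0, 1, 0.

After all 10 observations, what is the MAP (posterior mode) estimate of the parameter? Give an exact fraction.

obs 1: x=1 → posterior Beta(11, 4)
obs 2: x=1 → posterior Beta(12, 4)
obs 3: x=1 → posterior Beta(13, 4)
obs 4: x=1 → posterior Beta(14, 4)
obs 5: x=0 → posterior Beta(14, 5)
obs 6: x=1 → posterior Beta(15, 5)
obs 7: x=1 → posterior Beta(16, 5)
obs 8: x=0 → posterior Beta(16, 6)
obs 9: x=1 → posterior Beta(17, 6)
obs 10: x=0 → posterior Beta(17, 7)

8/11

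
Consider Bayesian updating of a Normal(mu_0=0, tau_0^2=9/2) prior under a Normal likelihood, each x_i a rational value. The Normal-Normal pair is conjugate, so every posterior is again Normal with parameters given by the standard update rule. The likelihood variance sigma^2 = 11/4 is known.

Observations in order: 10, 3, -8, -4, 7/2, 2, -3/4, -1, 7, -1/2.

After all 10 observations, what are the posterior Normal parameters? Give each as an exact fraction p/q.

obs 1: x=10 → posterior Normal(180/29, 99/58)
obs 2: x=3 → posterior Normal(234/47, 99/94)
obs 3: x=-8 → posterior Normal(18/13, 99/130)
obs 4: x=-4 → posterior Normal(18/83, 99/166)
obs 5: x=7/2 → posterior Normal(81/101, 99/202)
obs 6: x=2 → posterior Normal(117/119, 99/238)
obs 7: x=-3/4 → posterior Normal(207/274, 99/274)
obs 8: x=-1 → posterior Normal(171/310, 99/310)
obs 9: x=7 → posterior Normal(423/346, 99/346)
obs 10: x=-1/2 → posterior Normal(405/382, 99/382)

mu_0=405/382, tau_0^2=99/382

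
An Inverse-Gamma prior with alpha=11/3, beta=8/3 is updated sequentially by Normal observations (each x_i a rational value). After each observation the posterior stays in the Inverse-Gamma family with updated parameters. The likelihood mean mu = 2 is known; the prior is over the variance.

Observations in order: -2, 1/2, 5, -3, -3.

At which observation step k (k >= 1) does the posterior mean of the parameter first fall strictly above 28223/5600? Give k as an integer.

k = 4

obs 1: x=-2 → posterior Inverse-Gamma(25/6, 32/3)
obs 2: x=1/2 → posterior Inverse-Gamma(14/3, 283/24)
obs 3: x=5 → posterior Inverse-Gamma(31/6, 391/24)
obs 4: x=-3 → posterior Inverse-Gamma(17/3, 691/24)
obs 5: x=-3 → posterior Inverse-Gamma(37/6, 991/24)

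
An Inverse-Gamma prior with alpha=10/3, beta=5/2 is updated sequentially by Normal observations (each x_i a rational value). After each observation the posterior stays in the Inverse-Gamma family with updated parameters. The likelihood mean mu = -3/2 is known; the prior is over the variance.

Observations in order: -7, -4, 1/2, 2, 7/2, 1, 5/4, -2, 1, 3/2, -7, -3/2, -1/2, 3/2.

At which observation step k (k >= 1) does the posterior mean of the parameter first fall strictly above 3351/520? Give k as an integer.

obs 1: x=-7 → posterior Inverse-Gamma(23/6, 141/8)
obs 2: x=-4 → posterior Inverse-Gamma(13/3, 83/4)
obs 3: x=1/2 → posterior Inverse-Gamma(29/6, 91/4)
obs 4: x=2 → posterior Inverse-Gamma(16/3, 231/8)
obs 5: x=7/2 → posterior Inverse-Gamma(35/6, 331/8)
obs 6: x=1 → posterior Inverse-Gamma(19/3, 89/2)
obs 7: x=5/4 → posterior Inverse-Gamma(41/6, 1545/32)
obs 8: x=-2 → posterior Inverse-Gamma(22/3, 1549/32)
obs 9: x=1 → posterior Inverse-Gamma(47/6, 1649/32)
obs 10: x=3/2 → posterior Inverse-Gamma(25/3, 1793/32)
obs 11: x=-7 → posterior Inverse-Gamma(53/6, 2277/32)
obs 12: x=-3/2 → posterior Inverse-Gamma(28/3, 2277/32)
obs 13: x=-1/2 → posterior Inverse-Gamma(59/6, 2293/32)
obs 14: x=3/2 → posterior Inverse-Gamma(31/3, 2437/32)

k = 4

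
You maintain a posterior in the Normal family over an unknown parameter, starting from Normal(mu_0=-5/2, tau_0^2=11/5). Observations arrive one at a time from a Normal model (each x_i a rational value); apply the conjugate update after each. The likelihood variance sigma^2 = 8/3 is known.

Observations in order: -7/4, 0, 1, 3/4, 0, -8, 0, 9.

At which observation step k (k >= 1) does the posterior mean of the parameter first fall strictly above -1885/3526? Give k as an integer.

obs 1: x=-7/4 → posterior Normal(-631/292, 88/73)
obs 2: x=0 → posterior Normal(-631/424, 44/53)
obs 3: x=1 → posterior Normal(-499/556, 88/139)
obs 4: x=3/4 → posterior Normal(-25/43, 22/43)
obs 5: x=0 → posterior Normal(-20/41, 88/205)
obs 6: x=-8 → posterior Normal(-26/17, 44/119)
obs 7: x=0 → posterior Normal(-364/271, 88/271)
obs 8: x=9 → posterior Normal(-67/304, 11/38)

k = 5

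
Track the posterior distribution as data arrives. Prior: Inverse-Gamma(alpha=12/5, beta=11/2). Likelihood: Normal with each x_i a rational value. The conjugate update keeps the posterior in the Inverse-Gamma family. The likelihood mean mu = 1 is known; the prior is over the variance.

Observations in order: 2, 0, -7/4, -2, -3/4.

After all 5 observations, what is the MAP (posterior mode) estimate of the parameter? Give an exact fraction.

1305/472

obs 1: x=2 → posterior Inverse-Gamma(29/10, 6)
obs 2: x=0 → posterior Inverse-Gamma(17/5, 13/2)
obs 3: x=-7/4 → posterior Inverse-Gamma(39/10, 329/32)
obs 4: x=-2 → posterior Inverse-Gamma(22/5, 473/32)
obs 5: x=-3/4 → posterior Inverse-Gamma(49/10, 261/16)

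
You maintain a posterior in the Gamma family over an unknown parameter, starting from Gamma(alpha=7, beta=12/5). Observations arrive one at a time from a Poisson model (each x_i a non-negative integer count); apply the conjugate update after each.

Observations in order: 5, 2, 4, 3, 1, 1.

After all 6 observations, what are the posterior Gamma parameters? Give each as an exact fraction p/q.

obs 1: x=5 → posterior Gamma(12, 17/5)
obs 2: x=2 → posterior Gamma(14, 22/5)
obs 3: x=4 → posterior Gamma(18, 27/5)
obs 4: x=3 → posterior Gamma(21, 32/5)
obs 5: x=1 → posterior Gamma(22, 37/5)
obs 6: x=1 → posterior Gamma(23, 42/5)

alpha=23, beta=42/5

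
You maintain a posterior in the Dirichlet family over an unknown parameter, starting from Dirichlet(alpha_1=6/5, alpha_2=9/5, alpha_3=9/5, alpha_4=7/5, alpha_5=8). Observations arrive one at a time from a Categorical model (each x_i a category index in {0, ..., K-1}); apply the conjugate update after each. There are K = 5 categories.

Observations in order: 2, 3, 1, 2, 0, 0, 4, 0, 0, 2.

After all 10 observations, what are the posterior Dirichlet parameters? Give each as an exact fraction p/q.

obs 1: x=2 → posterior Dirichlet(6/5, 9/5, 14/5, 7/5, 8)
obs 2: x=3 → posterior Dirichlet(6/5, 9/5, 14/5, 12/5, 8)
obs 3: x=1 → posterior Dirichlet(6/5, 14/5, 14/5, 12/5, 8)
obs 4: x=2 → posterior Dirichlet(6/5, 14/5, 19/5, 12/5, 8)
obs 5: x=0 → posterior Dirichlet(11/5, 14/5, 19/5, 12/5, 8)
obs 6: x=0 → posterior Dirichlet(16/5, 14/5, 19/5, 12/5, 8)
obs 7: x=4 → posterior Dirichlet(16/5, 14/5, 19/5, 12/5, 9)
obs 8: x=0 → posterior Dirichlet(21/5, 14/5, 19/5, 12/5, 9)
obs 9: x=0 → posterior Dirichlet(26/5, 14/5, 19/5, 12/5, 9)
obs 10: x=2 → posterior Dirichlet(26/5, 14/5, 24/5, 12/5, 9)

alpha_1=26/5, alpha_2=14/5, alpha_3=24/5, alpha_4=12/5, alpha_5=9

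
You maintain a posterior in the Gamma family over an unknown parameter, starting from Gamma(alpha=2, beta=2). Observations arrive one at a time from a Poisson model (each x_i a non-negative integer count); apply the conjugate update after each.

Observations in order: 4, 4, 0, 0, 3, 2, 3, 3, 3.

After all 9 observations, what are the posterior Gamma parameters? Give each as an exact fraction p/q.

alpha=24, beta=11

obs 1: x=4 → posterior Gamma(6, 3)
obs 2: x=4 → posterior Gamma(10, 4)
obs 3: x=0 → posterior Gamma(10, 5)
obs 4: x=0 → posterior Gamma(10, 6)
obs 5: x=3 → posterior Gamma(13, 7)
obs 6: x=2 → posterior Gamma(15, 8)
obs 7: x=3 → posterior Gamma(18, 9)
obs 8: x=3 → posterior Gamma(21, 10)
obs 9: x=3 → posterior Gamma(24, 11)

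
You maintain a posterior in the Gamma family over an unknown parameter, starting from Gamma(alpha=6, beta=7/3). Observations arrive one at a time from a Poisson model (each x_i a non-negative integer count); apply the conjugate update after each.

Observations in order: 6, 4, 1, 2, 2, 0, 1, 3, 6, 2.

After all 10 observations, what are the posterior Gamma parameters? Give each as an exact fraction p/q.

alpha=33, beta=37/3

obs 1: x=6 → posterior Gamma(12, 10/3)
obs 2: x=4 → posterior Gamma(16, 13/3)
obs 3: x=1 → posterior Gamma(17, 16/3)
obs 4: x=2 → posterior Gamma(19, 19/3)
obs 5: x=2 → posterior Gamma(21, 22/3)
obs 6: x=0 → posterior Gamma(21, 25/3)
obs 7: x=1 → posterior Gamma(22, 28/3)
obs 8: x=3 → posterior Gamma(25, 31/3)
obs 9: x=6 → posterior Gamma(31, 34/3)
obs 10: x=2 → posterior Gamma(33, 37/3)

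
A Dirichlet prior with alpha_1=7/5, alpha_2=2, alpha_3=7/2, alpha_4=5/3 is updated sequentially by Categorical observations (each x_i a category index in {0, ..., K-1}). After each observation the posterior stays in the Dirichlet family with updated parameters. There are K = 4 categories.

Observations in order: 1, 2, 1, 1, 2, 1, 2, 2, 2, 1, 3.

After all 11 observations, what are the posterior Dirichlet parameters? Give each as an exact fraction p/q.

alpha_1=7/5, alpha_2=7, alpha_3=17/2, alpha_4=8/3

obs 1: x=1 → posterior Dirichlet(7/5, 3, 7/2, 5/3)
obs 2: x=2 → posterior Dirichlet(7/5, 3, 9/2, 5/3)
obs 3: x=1 → posterior Dirichlet(7/5, 4, 9/2, 5/3)
obs 4: x=1 → posterior Dirichlet(7/5, 5, 9/2, 5/3)
obs 5: x=2 → posterior Dirichlet(7/5, 5, 11/2, 5/3)
obs 6: x=1 → posterior Dirichlet(7/5, 6, 11/2, 5/3)
obs 7: x=2 → posterior Dirichlet(7/5, 6, 13/2, 5/3)
obs 8: x=2 → posterior Dirichlet(7/5, 6, 15/2, 5/3)
obs 9: x=2 → posterior Dirichlet(7/5, 6, 17/2, 5/3)
obs 10: x=1 → posterior Dirichlet(7/5, 7, 17/2, 5/3)
obs 11: x=3 → posterior Dirichlet(7/5, 7, 17/2, 8/3)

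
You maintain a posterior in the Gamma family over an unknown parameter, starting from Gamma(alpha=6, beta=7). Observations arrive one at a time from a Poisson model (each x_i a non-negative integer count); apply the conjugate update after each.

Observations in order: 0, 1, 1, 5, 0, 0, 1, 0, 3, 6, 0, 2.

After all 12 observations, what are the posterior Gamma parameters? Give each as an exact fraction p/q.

obs 1: x=0 → posterior Gamma(6, 8)
obs 2: x=1 → posterior Gamma(7, 9)
obs 3: x=1 → posterior Gamma(8, 10)
obs 4: x=5 → posterior Gamma(13, 11)
obs 5: x=0 → posterior Gamma(13, 12)
obs 6: x=0 → posterior Gamma(13, 13)
obs 7: x=1 → posterior Gamma(14, 14)
obs 8: x=0 → posterior Gamma(14, 15)
obs 9: x=3 → posterior Gamma(17, 16)
obs 10: x=6 → posterior Gamma(23, 17)
obs 11: x=0 → posterior Gamma(23, 18)
obs 12: x=2 → posterior Gamma(25, 19)

alpha=25, beta=19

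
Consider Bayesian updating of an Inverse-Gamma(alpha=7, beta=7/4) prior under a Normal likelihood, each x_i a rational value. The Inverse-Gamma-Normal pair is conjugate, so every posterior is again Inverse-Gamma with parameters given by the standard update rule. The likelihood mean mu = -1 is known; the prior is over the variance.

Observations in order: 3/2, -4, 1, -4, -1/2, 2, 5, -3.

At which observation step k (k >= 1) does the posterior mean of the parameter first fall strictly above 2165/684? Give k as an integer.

obs 1: x=3/2 → posterior Inverse-Gamma(15/2, 39/8)
obs 2: x=-4 → posterior Inverse-Gamma(8, 75/8)
obs 3: x=1 → posterior Inverse-Gamma(17/2, 91/8)
obs 4: x=-4 → posterior Inverse-Gamma(9, 127/8)
obs 5: x=-1/2 → posterior Inverse-Gamma(19/2, 16)
obs 6: x=2 → posterior Inverse-Gamma(10, 41/2)
obs 7: x=5 → posterior Inverse-Gamma(21/2, 77/2)
obs 8: x=-3 → posterior Inverse-Gamma(11, 81/2)

k = 7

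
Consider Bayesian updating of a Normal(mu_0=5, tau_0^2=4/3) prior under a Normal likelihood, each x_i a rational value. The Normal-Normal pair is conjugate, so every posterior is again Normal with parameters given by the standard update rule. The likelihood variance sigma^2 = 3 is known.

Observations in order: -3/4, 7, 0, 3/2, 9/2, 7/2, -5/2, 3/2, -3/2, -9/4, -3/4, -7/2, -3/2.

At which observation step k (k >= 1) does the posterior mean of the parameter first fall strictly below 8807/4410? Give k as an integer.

obs 1: x=-3/4 → posterior Normal(42/13, 12/13)
obs 2: x=7 → posterior Normal(70/17, 12/17)
obs 3: x=0 → posterior Normal(10/3, 4/7)
obs 4: x=3/2 → posterior Normal(76/25, 12/25)
obs 5: x=9/2 → posterior Normal(94/29, 12/29)
obs 6: x=7/2 → posterior Normal(36/11, 4/11)
obs 7: x=-5/2 → posterior Normal(98/37, 12/37)
obs 8: x=3/2 → posterior Normal(104/41, 12/41)
obs 9: x=-3/2 → posterior Normal(98/45, 4/15)
obs 10: x=-9/4 → posterior Normal(89/49, 12/49)
obs 11: x=-3/4 → posterior Normal(86/53, 12/53)
obs 12: x=-7/2 → posterior Normal(24/19, 4/19)
obs 13: x=-3/2 → posterior Normal(66/61, 12/61)

k = 10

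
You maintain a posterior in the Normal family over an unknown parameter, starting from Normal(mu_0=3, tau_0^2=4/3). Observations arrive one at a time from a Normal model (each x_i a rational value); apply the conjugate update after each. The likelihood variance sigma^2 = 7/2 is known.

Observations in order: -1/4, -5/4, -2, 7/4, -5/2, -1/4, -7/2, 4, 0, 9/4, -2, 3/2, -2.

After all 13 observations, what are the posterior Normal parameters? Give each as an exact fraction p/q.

obs 1: x=-1/4 → posterior Normal(61/29, 28/29)
obs 2: x=-5/4 → posterior Normal(51/37, 28/37)
obs 3: x=-2 → posterior Normal(7/9, 28/45)
obs 4: x=7/4 → posterior Normal(49/53, 28/53)
obs 5: x=-5/2 → posterior Normal(29/61, 28/61)
obs 6: x=-1/4 → posterior Normal(9/23, 28/69)
obs 7: x=-7/2 → posterior Normal(-1/77, 4/11)
obs 8: x=4 → posterior Normal(31/85, 28/85)
obs 9: x=0 → posterior Normal(1/3, 28/93)
obs 10: x=9/4 → posterior Normal(49/101, 28/101)
obs 11: x=-2 → posterior Normal(33/109, 28/109)
obs 12: x=3/2 → posterior Normal(5/13, 28/117)
obs 13: x=-2 → posterior Normal(29/125, 28/125)

mu_0=29/125, tau_0^2=28/125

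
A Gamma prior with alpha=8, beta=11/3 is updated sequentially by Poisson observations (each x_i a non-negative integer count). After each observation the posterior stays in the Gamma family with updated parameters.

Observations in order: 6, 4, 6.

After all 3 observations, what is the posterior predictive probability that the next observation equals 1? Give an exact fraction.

obs 1: x=6 → posterior Gamma(14, 14/3)
obs 2: x=4 → posterior Gamma(18, 17/3)
obs 3: x=6 → posterior Gamma(24, 20/3)

1207959552000000000000000000000000/11045767571919545466173812409689943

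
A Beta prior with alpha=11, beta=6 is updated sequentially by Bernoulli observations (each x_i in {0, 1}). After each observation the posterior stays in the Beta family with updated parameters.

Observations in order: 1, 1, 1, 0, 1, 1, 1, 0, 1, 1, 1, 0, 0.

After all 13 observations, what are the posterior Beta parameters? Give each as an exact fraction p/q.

alpha=20, beta=10

obs 1: x=1 → posterior Beta(12, 6)
obs 2: x=1 → posterior Beta(13, 6)
obs 3: x=1 → posterior Beta(14, 6)
obs 4: x=0 → posterior Beta(14, 7)
obs 5: x=1 → posterior Beta(15, 7)
obs 6: x=1 → posterior Beta(16, 7)
obs 7: x=1 → posterior Beta(17, 7)
obs 8: x=0 → posterior Beta(17, 8)
obs 9: x=1 → posterior Beta(18, 8)
obs 10: x=1 → posterior Beta(19, 8)
obs 11: x=1 → posterior Beta(20, 8)
obs 12: x=0 → posterior Beta(20, 9)
obs 13: x=0 → posterior Beta(20, 10)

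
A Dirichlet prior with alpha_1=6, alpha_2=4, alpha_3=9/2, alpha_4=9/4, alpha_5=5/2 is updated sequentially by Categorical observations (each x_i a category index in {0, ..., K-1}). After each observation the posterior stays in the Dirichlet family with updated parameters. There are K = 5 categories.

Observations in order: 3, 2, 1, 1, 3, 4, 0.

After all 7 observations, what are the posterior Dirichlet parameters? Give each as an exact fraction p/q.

obs 1: x=3 → posterior Dirichlet(6, 4, 9/2, 13/4, 5/2)
obs 2: x=2 → posterior Dirichlet(6, 4, 11/2, 13/4, 5/2)
obs 3: x=1 → posterior Dirichlet(6, 5, 11/2, 13/4, 5/2)
obs 4: x=1 → posterior Dirichlet(6, 6, 11/2, 13/4, 5/2)
obs 5: x=3 → posterior Dirichlet(6, 6, 11/2, 17/4, 5/2)
obs 6: x=4 → posterior Dirichlet(6, 6, 11/2, 17/4, 7/2)
obs 7: x=0 → posterior Dirichlet(7, 6, 11/2, 17/4, 7/2)

alpha_1=7, alpha_2=6, alpha_3=11/2, alpha_4=17/4, alpha_5=7/2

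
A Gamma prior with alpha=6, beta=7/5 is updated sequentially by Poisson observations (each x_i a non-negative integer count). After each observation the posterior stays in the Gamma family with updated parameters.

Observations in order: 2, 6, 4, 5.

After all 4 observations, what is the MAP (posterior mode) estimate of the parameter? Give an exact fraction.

obs 1: x=2 → posterior Gamma(8, 12/5)
obs 2: x=6 → posterior Gamma(14, 17/5)
obs 3: x=4 → posterior Gamma(18, 22/5)
obs 4: x=5 → posterior Gamma(23, 27/5)

110/27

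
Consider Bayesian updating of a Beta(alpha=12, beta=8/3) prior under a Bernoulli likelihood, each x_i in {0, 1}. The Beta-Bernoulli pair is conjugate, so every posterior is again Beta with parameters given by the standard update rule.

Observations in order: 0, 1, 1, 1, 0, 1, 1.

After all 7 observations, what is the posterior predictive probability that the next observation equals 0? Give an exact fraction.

14/65

obs 1: x=0 → posterior Beta(12, 11/3)
obs 2: x=1 → posterior Beta(13, 11/3)
obs 3: x=1 → posterior Beta(14, 11/3)
obs 4: x=1 → posterior Beta(15, 11/3)
obs 5: x=0 → posterior Beta(15, 14/3)
obs 6: x=1 → posterior Beta(16, 14/3)
obs 7: x=1 → posterior Beta(17, 14/3)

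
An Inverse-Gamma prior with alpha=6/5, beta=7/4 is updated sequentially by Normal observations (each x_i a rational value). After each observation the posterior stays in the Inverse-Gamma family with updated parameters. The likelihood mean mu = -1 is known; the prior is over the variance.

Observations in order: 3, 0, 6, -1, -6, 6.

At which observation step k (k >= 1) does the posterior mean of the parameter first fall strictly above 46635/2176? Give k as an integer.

k = 6

obs 1: x=3 → posterior Inverse-Gamma(17/10, 39/4)
obs 2: x=0 → posterior Inverse-Gamma(11/5, 41/4)
obs 3: x=6 → posterior Inverse-Gamma(27/10, 139/4)
obs 4: x=-1 → posterior Inverse-Gamma(16/5, 139/4)
obs 5: x=-6 → posterior Inverse-Gamma(37/10, 189/4)
obs 6: x=6 → posterior Inverse-Gamma(21/5, 287/4)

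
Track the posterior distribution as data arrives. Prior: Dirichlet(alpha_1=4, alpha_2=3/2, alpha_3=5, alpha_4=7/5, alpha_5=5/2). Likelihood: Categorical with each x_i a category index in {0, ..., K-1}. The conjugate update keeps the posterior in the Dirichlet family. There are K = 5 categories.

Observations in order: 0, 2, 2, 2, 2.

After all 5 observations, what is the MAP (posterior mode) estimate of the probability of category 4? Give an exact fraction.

obs 1: x=0 → posterior Dirichlet(5, 3/2, 5, 7/5, 5/2)
obs 2: x=2 → posterior Dirichlet(5, 3/2, 6, 7/5, 5/2)
obs 3: x=2 → posterior Dirichlet(5, 3/2, 7, 7/5, 5/2)
obs 4: x=2 → posterior Dirichlet(5, 3/2, 8, 7/5, 5/2)
obs 5: x=2 → posterior Dirichlet(5, 3/2, 9, 7/5, 5/2)

5/48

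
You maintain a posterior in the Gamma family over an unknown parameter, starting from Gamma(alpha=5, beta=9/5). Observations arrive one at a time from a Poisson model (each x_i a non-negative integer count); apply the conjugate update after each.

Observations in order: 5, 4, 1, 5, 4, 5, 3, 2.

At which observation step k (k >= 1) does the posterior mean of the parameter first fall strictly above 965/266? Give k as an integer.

k = 2

obs 1: x=5 → posterior Gamma(10, 14/5)
obs 2: x=4 → posterior Gamma(14, 19/5)
obs 3: x=1 → posterior Gamma(15, 24/5)
obs 4: x=5 → posterior Gamma(20, 29/5)
obs 5: x=4 → posterior Gamma(24, 34/5)
obs 6: x=5 → posterior Gamma(29, 39/5)
obs 7: x=3 → posterior Gamma(32, 44/5)
obs 8: x=2 → posterior Gamma(34, 49/5)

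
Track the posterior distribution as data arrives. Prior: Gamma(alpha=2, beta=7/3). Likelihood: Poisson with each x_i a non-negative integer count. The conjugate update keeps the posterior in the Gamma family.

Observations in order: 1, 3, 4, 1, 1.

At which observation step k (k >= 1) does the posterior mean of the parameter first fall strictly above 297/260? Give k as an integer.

k = 2

obs 1: x=1 → posterior Gamma(3, 10/3)
obs 2: x=3 → posterior Gamma(6, 13/3)
obs 3: x=4 → posterior Gamma(10, 16/3)
obs 4: x=1 → posterior Gamma(11, 19/3)
obs 5: x=1 → posterior Gamma(12, 22/3)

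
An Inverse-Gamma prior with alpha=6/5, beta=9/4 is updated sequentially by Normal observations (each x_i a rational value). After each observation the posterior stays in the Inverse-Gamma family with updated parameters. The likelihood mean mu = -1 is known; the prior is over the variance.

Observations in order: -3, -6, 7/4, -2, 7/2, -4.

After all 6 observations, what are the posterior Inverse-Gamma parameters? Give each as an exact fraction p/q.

alpha=21/5, beta=1141/32

obs 1: x=-3 → posterior Inverse-Gamma(17/10, 17/4)
obs 2: x=-6 → posterior Inverse-Gamma(11/5, 67/4)
obs 3: x=7/4 → posterior Inverse-Gamma(27/10, 657/32)
obs 4: x=-2 → posterior Inverse-Gamma(16/5, 673/32)
obs 5: x=7/2 → posterior Inverse-Gamma(37/10, 997/32)
obs 6: x=-4 → posterior Inverse-Gamma(21/5, 1141/32)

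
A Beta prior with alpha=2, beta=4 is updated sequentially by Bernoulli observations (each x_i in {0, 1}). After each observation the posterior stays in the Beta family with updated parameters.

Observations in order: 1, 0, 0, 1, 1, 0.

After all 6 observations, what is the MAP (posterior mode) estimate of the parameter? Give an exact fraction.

2/5

obs 1: x=1 → posterior Beta(3, 4)
obs 2: x=0 → posterior Beta(3, 5)
obs 3: x=0 → posterior Beta(3, 6)
obs 4: x=1 → posterior Beta(4, 6)
obs 5: x=1 → posterior Beta(5, 6)
obs 6: x=0 → posterior Beta(5, 7)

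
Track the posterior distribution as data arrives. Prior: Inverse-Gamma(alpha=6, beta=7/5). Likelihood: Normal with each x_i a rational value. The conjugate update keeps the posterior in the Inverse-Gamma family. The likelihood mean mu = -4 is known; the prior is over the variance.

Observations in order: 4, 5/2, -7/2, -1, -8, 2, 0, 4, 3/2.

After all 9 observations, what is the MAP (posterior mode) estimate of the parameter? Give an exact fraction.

5611/460

obs 1: x=4 → posterior Inverse-Gamma(13/2, 167/5)
obs 2: x=5/2 → posterior Inverse-Gamma(7, 2181/40)
obs 3: x=-7/2 → posterior Inverse-Gamma(15/2, 1093/20)
obs 4: x=-1 → posterior Inverse-Gamma(8, 1183/20)
obs 5: x=-8 → posterior Inverse-Gamma(17/2, 1343/20)
obs 6: x=2 → posterior Inverse-Gamma(9, 1703/20)
obs 7: x=0 → posterior Inverse-Gamma(19/2, 1863/20)
obs 8: x=4 → posterior Inverse-Gamma(10, 2503/20)
obs 9: x=3/2 → posterior Inverse-Gamma(21/2, 5611/40)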